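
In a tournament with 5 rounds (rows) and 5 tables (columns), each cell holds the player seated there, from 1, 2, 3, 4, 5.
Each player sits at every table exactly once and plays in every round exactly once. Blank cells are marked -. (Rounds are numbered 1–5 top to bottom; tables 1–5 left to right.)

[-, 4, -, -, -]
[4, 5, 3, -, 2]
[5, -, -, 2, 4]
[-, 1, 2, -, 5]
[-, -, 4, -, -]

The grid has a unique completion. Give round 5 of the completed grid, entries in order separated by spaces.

Round 2, table 4: round 2 has {2, 3, 4, 5} and table 4 has {2}, leaving only 1.
Round 3, table 2: round 3 has {2, 4, 5} and table 2 has {1, 4, 5}, leaving only 3.
Round 5, table 2: round 5 has {4} and table 2 has {1, 3, 4, 5}, leaving only 2.
Round 3, table 3: round 3 has {2, 3, 4, 5} and table 3 has {2, 3, 4}, leaving only 1.
Round 1, table 3: round 1 has {4} and table 3 has {1, 2, 3, 4}, leaving only 5.
Round 1, table 4: round 1 has {4, 5} and table 4 has {1, 2}, leaving only 3.
Round 5, table 4: round 5 has {2, 4} and table 4 has {1, 2, 3}, leaving only 5.
Round 1, table 5: round 1 has {3, 4, 5} and table 5 has {2, 4, 5}, leaving only 1.
Round 5, table 5: round 5 has {2, 4, 5} and table 5 has {1, 2, 4, 5}, leaving only 3.
Round 5, table 1: round 5 has {2, 3, 4, 5} and table 1 has {4, 5}, leaving only 1.
So round 5 reads: 1 2 4 5 3.

1 2 4 5 3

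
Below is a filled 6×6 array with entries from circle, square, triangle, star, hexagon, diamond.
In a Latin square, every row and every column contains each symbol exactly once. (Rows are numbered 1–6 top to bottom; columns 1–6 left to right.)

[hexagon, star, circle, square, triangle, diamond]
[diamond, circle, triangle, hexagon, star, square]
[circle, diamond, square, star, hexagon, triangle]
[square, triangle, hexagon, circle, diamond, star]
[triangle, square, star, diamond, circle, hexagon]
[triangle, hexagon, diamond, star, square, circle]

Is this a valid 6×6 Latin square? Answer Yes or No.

Every row is a permutation, but column 4 contains star twice (at rows 3 and 6).

No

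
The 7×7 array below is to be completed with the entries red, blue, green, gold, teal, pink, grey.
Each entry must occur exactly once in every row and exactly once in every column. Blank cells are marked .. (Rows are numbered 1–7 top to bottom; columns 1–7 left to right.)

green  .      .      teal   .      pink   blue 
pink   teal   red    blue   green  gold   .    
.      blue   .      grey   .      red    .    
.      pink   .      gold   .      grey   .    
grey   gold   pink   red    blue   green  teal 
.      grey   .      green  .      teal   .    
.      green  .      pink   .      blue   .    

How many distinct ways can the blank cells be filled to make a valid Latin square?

Row 1, column 2: eliminating its row and column leaves {red}.
Row 1, column 3: eliminating its row and column leaves {gold, grey}.
Row 1, column 5: eliminating its row and column leaves {red, gold, grey}.
Row 2, column 7: eliminating its row and column leaves {grey}.
Row 3, column 1: eliminating its row and column leaves {gold, teal}.
Row 3, column 3: eliminating its row and column leaves {green, gold, teal}.
Row 3, column 5: eliminating its row and column leaves {gold, teal, pink}.
Row 3, column 7: eliminating its row and column leaves {green, gold, pink}.
Row 4, column 1: eliminating its row and column leaves {red, blue, teal}.
Row 4, column 3: eliminating its row and column leaves {blue, green, teal}.
Row 4, column 5: eliminating its row and column leaves {red, teal}.
Row 4, column 7: eliminating its row and column leaves {red, green}.
Row 6, column 1: eliminating its row and column leaves {red, blue, gold}.
Row 6, column 3: eliminating its row and column leaves {blue, gold}.
Row 6, column 5: eliminating its row and column leaves {red, gold, pink}.
Row 6, column 7: eliminating its row and column leaves {red, gold, pink}.
Row 7, column 1: eliminating its row and column leaves {red, gold, teal}.
Row 7, column 3: eliminating its row and column leaves {gold, teal, grey}.
Row 7, column 5: eliminating its row and column leaves {red, gold, teal, grey}.
Row 7, column 7: eliminating its row and column leaves {red, gold, grey}.
Enumerating the assignments across these blanks that avoid any row or column repeat gives 9 completions.

9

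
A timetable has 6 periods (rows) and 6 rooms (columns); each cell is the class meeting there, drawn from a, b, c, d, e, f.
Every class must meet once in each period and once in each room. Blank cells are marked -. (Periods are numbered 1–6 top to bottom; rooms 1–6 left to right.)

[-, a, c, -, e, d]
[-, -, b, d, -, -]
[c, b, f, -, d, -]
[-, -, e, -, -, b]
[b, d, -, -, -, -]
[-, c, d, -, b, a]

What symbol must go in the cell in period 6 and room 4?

Period 1, room 1: period 1 has {a, c, d, e} and room 1 has {b, c}, leaving only f.
Period 1, room 4: period 1 has {a, c, d, e, f} and room 4 has {d}, leaving only b.
Period 3, room 6: period 3 has {b, c, d, f} and room 6 has {a, b, d}, leaving only e.
Period 3, room 4: period 3 has {b, c, d, e, f} and room 4 has {b, d}, leaving only a.
Period 4, room 2: period 4 has {b, e} and room 2 has {a, b, c, d}, leaving only f.
Period 2, room 2: period 2 has {b, d} and room 2 has {a, b, c, d, f}, leaving only e.
Period 2, room 1: period 2 has {b, d, e} and room 1 has {b, c, f}, leaving only a.
Period 4, room 1: period 4 has {b, e, f} and room 1 has {a, b, c, f}, leaving only d.
Period 4, room 4: period 4 has {b, d, e, f} and room 4 has {a, b, d}, leaving only c.
Period 4, room 5: period 4 has {b, c, d, e, f} and room 5 has {b, d, e}, leaving only a.
Period 5, room 3: period 5 has {b, d} and room 3 has {b, c, d, e, f}, leaving only a.
Period 6, room 1: period 6 has {a, b, c, d} and room 1 has {a, b, c, d, f}, leaving only e.
Period 6 already has {a, b, c, d, e} and room 4 already has {a, b, c, d}, so period 6, room 4 must be f.

f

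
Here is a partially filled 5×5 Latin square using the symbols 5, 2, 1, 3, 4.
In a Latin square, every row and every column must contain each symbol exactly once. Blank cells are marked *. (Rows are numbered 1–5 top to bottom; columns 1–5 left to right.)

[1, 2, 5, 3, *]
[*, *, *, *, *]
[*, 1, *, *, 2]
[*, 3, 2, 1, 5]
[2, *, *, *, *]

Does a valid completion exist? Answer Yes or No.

Yes

No row or column among the givens repeats a symbol, and propagating forced cells runs into no contradiction.
One valid completion exists (for instance, 1 2 5 3 4 / 3 5 4 2 1 / 5 1 3 4 2 / 4 3 2 1 5 / 2 4 1 5 3).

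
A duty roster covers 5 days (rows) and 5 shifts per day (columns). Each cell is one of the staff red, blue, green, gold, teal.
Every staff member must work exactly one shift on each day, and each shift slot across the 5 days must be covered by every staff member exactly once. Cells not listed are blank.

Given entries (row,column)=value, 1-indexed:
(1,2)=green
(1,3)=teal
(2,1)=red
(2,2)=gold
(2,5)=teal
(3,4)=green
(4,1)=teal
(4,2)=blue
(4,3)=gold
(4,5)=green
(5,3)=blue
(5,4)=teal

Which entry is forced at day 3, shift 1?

Day 2, shift 3: day 2 has {red, gold, teal} and shift 3 has {blue, gold, teal}, leaving only green.
Day 2, shift 4: day 2 has {red, green, gold, teal} and shift 4 has {green, teal}, leaving only blue.
Day 3, shift 3: day 3 has {green} and shift 3 has {blue, green, gold, teal}, leaving only red.
Day 3, shift 2: day 3 has {red, green} and shift 2 has {blue, green, gold}, leaving only teal.
Day 4, shift 4: day 4 has {blue, green, gold, teal} and shift 4 has {blue, green, teal}, leaving only red.
Day 1, shift 4: day 1 has {green, teal} and shift 4 has {red, blue, green, teal}, leaving only gold.
Day 1, shift 1: day 1 has {green, gold, teal} and shift 1 has {red, teal}, leaving only blue.
Day 3 already has {red, green, teal} and shift 1 already has {red, blue, teal}, so day 3, shift 1 must be gold.

gold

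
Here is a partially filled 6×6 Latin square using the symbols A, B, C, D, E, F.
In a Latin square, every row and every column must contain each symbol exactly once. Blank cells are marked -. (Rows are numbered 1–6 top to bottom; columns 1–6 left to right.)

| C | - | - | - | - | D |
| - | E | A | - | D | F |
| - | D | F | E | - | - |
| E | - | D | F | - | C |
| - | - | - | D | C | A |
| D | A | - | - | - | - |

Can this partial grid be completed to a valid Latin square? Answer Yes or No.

Row 2, column 1: row 2 has {A, D, E, F} and column 1 has {C, D, E}, so it must be B.
Row 2, column 4: row 2 has {A, B, D, E, F} and column 4 has {D, E, F}, so it must be C.
Row 3, column 1: row 3 has {D, E, F} and column 1 has {B, C, D, E}, so it must be A.
Row 3, column 5: row 3 has {A, D, E, F} and column 5 has {C, D}, so it must be B.
Now row 3, column 6: row 3 together with column 6 already contain {A, B, C, D, E, F} — every symbol — so nothing can go there. The grid has no valid completion.

No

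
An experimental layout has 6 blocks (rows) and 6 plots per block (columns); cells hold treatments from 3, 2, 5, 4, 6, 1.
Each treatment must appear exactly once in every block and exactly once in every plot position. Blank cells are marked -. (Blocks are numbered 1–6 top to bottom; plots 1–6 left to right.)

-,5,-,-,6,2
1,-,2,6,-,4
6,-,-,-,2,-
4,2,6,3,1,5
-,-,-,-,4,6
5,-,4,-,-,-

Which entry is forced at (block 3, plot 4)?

1

Block 1, plot 1: block 1 has {2, 5, 6} and plot 1 has {5, 4, 6, 1}, leaving only 3.
Block 1, plot 3: block 1 has {3, 2, 5, 6} and plot 3 has {2, 4, 6}, leaving only 1.
Block 1, plot 4: block 1 has {3, 2, 5, 6, 1} and plot 4 has {3, 6}, leaving only 4.
Block 2, plot 2: block 2 has {2, 4, 6, 1} and plot 2 has {2, 5}, leaving only 3.
Block 2, plot 5: block 2 has {3, 2, 4, 6, 1} and plot 5 has {2, 4, 6, 1}, leaving only 5.
Block 5, plot 1: block 5 has {4, 6} and plot 1 has {3, 5, 4, 6, 1}, leaving only 2.
Block 5, plot 2: block 5 has {2, 4, 6} and plot 2 has {3, 2, 5}, leaving only 1.
Block 3, plot 2: block 3 has {2, 6} and plot 2 has {3, 2, 5, 1}, leaving only 4.
Block 5, plot 4: block 5 has {2, 4, 6, 1} and plot 4 has {3, 4, 6}, leaving only 5.
Block 3 already has {2, 4, 6} and plot 4 already has {3, 5, 4, 6}, so block 3, plot 4 must be 1.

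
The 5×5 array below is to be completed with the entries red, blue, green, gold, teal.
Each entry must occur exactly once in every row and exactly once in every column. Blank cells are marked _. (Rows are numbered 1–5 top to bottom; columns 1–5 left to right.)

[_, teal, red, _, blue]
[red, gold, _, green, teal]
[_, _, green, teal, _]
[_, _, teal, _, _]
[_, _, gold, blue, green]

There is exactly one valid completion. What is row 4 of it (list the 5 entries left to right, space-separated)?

blue green teal red gold

Row 1, column 4: row 1 has {red, blue, teal} and column 4 has {blue, green, teal}, leaving only gold.
Row 4, column 4: row 4 has {teal} and column 4 has {blue, green, gold, teal}, leaving only red.
Row 4, column 5: row 4 has {red, teal} and column 5 has {blue, green, teal}, leaving only gold.
Row 1, column 1: row 1 has {red, blue, gold, teal} and column 1 has {red}, leaving only green.
Row 4, column 1: row 4 has {red, gold, teal} and column 1 has {red, green}, leaving only blue.
Row 4, column 2: row 4 has {red, blue, gold, teal} and column 2 has {gold, teal}, leaving only green.
So row 4 reads: blue green teal red gold.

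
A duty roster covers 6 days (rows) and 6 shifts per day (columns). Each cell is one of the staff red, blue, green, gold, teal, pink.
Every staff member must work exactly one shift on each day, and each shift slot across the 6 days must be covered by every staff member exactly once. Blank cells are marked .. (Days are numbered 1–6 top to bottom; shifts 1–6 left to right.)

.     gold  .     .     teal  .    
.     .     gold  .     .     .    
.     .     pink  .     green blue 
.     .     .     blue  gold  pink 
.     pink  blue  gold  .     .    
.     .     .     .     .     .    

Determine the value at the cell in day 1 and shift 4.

pink

Day 5, shift 5: day 5 has {blue, gold, pink} and shift 5 has {green, gold, teal}, leaving only red.
Day 1, shift 4 is narrowed to {red, green, pink}.
If it were red, then day 1, shift 6 would be left with no valid symbol.
If it were green, then day 1, shift 6 would be left with no valid symbol.
So day 1, shift 4 must be pink.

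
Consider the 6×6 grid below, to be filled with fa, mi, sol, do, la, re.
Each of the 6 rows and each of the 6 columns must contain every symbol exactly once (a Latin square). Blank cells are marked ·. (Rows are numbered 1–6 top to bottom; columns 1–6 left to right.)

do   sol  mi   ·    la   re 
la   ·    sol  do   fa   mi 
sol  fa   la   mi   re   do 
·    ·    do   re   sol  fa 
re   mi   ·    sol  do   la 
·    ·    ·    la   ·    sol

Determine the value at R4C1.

Row 4 already has {fa, sol, do, re} and column 1 already has {sol, do, la, re}, so row 4, column 1 must be mi.

mi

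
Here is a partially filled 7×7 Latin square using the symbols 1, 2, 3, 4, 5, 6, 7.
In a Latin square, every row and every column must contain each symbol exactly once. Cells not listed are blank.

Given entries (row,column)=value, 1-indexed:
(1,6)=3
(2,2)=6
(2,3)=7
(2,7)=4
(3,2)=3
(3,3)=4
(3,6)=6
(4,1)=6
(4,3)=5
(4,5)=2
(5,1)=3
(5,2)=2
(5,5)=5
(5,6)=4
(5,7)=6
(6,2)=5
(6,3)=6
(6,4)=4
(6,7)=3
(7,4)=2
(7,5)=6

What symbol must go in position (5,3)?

1

Row 5 already has {2, 3, 4, 5, 6} and column 3 already has {4, 5, 6, 7}, so row 5, column 3 must be 1.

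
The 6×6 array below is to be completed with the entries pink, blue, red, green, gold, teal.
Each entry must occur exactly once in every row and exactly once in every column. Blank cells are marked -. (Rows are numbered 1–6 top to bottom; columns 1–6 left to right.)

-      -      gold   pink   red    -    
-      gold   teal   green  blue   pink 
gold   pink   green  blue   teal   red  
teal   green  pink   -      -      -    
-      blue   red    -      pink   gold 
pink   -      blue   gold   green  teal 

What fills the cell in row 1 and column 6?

Row 1, column 2: row 1 has {pink, red, gold} and column 2 has {pink, blue, green, gold}, leaving only teal.
Row 2, column 1: row 2 has {pink, blue, green, gold, teal} and column 1 has {pink, gold, teal}, leaving only red.
Row 4, column 4: row 4 has {pink, green, teal} and column 4 has {pink, blue, green, gold}, leaving only red.
Row 4, column 5: row 4 has {pink, red, green, teal} and column 5 has {pink, blue, red, green, teal}, leaving only gold.
Row 4, column 6: row 4 has {pink, red, green, gold, teal} and column 6 has {pink, red, gold, teal}, leaving only blue.
Row 1 already has {pink, red, gold, teal} and column 6 already has {pink, blue, red, gold, teal}, so row 1, column 6 must be green.

green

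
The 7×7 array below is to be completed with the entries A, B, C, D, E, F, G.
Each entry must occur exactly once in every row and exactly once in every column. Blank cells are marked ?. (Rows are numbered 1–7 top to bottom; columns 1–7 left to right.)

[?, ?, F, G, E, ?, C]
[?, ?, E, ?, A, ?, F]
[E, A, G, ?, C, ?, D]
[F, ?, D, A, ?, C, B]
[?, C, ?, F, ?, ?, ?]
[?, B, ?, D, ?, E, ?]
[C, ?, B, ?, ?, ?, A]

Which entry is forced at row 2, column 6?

Row 1, column 2: row 1 has {C, E, F, G} and column 2 has {A, B, C}, leaving only D.
Row 2, column 2: row 2 has {A, E, F} and column 2 has {A, B, C, D}, leaving only G.
Row 3, column 4: row 3 has {A, C, D, E, G} and column 4 has {A, D, F, G}, leaving only B.
Row 2, column 4: row 2 has {A, E, F, G} and column 4 has {A, B, D, F, G}, leaving only C.
Row 3, column 6: row 3 has {A, B, C, D, E, G} and column 6 has {C, E}, leaving only F.
Row 4, column 2: row 4 has {A, B, C, D, F} and column 2 has {A, B, C, D, G}, leaving only E.
Row 4, column 5: row 4 has {A, B, C, D, E, F} and column 5 has {A, C, E}, leaving only G.
Row 5, column 3: row 5 has {C, F} and column 3 has {B, D, E, F, G}, leaving only A.
Row 6, column 3: row 6 has {B, D, E} and column 3 has {A, B, D, E, F, G}, leaving only C.
Row 6, column 5: row 6 has {B, C, D, E} and column 5 has {A, C, E, G}, leaving only F.
Row 6, column 7: row 6 has {B, C, D, E, F} and column 7 has {A, B, C, D, F}, leaving only G.
Row 5, column 7: row 5 has {A, C, F} and column 7 has {A, B, C, D, F, G}, leaving only E.
Row 6, column 1: row 6 has {B, C, D, E, F, G} and column 1 has {C, E, F}, leaving only A.
Row 1, column 1: row 1 has {C, D, E, F, G} and column 1 has {A, C, E, F}, leaving only B.
Row 1, column 6: row 1 has {B, C, D, E, F, G} and column 6 has {C, E, F}, leaving only A.
Row 2, column 1: row 2 has {A, C, E, F, G} and column 1 has {A, B, C, E, F}, leaving only D.
Row 2 already has {A, C, D, E, F, G} and column 6 already has {A, C, E, F}, so row 2, column 6 must be B.

B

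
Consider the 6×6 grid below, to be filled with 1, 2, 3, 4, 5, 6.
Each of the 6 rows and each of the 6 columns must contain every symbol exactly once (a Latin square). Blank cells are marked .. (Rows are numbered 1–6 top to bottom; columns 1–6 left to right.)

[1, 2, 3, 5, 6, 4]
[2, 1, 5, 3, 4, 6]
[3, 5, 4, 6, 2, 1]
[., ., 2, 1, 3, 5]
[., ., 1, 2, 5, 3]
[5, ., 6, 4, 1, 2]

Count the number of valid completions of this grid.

Row 4, column 1: eliminating its row and column leaves {4, 6}.
Row 4, column 2: eliminating its row and column leaves {4, 6}.
Row 5, column 1: eliminating its row and column leaves {4, 6}.
Row 5, column 2: eliminating its row and column leaves {4, 6}.
Row 6, column 2: eliminating its row and column leaves {3}.
Enumerating the assignments across these blanks that avoid any row or column repeat gives 2 completions.

2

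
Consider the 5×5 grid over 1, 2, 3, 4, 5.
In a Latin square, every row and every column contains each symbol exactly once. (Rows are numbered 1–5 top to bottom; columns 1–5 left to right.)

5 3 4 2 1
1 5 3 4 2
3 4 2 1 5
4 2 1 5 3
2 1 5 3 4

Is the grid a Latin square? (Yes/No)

Yes

Each row is a permutation of the 5 symbols, and so is each column.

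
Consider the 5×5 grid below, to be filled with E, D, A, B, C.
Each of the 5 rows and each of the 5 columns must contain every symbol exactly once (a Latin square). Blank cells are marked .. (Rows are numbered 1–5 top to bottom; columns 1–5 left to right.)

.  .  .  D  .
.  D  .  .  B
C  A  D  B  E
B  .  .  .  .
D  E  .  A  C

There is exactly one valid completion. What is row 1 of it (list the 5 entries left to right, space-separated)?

E B C D A

Row 1, column 5: row 1 has {D} and column 5 has {E, B, C}, leaving only A.
Row 1, column 1: row 1 has {D, A} and column 1 has {D, B, C}, leaving only E.
Row 2, column 1: row 2 has {D, B} and column 1 has {E, D, B, C}, leaving only A.
Row 4, column 2: row 4 has {B} and column 2 has {E, D, A}, leaving only C.
Row 1, column 2: row 1 has {E, D, A} and column 2 has {E, D, A, C}, leaving only B.
Row 1, column 3: row 1 has {E, D, A, B} and column 3 has {D}, leaving only C.
So row 1 reads: E B C D A.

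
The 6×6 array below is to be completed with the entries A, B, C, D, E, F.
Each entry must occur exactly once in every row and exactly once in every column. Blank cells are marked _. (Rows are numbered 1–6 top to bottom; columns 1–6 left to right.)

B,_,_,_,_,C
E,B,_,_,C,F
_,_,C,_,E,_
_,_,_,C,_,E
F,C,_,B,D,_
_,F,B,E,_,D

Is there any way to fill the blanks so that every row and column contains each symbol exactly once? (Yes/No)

No row or column among the givens repeats a symbol, and propagating forced cells runs into no contradiction.
One valid completion exists (for instance, B E D A F C / E B A D C F / D A C F E B / A D F C B E / F C E B D A / C F B E A D).

Yes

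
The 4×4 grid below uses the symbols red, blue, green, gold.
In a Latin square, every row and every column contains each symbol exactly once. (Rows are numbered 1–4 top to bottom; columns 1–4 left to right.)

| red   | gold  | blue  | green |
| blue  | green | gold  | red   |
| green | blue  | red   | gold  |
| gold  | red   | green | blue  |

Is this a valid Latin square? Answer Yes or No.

Yes

Each row is a permutation of the 4 symbols, and so is each column.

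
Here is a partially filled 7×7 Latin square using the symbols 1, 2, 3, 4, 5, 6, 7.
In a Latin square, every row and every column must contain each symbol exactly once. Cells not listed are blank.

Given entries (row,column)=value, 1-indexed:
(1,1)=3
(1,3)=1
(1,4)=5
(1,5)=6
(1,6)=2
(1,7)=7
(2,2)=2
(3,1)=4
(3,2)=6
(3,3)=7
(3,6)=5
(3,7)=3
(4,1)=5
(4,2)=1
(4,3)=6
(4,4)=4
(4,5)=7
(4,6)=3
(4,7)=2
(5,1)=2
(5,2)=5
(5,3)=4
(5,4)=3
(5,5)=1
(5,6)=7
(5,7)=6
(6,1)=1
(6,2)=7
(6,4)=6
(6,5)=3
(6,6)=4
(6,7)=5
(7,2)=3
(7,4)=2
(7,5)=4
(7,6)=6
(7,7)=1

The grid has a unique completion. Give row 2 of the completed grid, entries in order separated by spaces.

Row 2, column 5: row 2 has {2} and column 5 has {1, 3, 4, 6, 7}, leaving only 5.
Row 2, column 3: row 2 has {2, 5} and column 3 has {1, 4, 6, 7}, leaving only 3.
Row 2, column 6: row 2 has {2, 3, 5} and column 6 has {2, 3, 4, 5, 6, 7}, leaving only 1.
Row 2, column 4: row 2 has {1, 2, 3, 5} and column 4 has {2, 3, 4, 5, 6}, leaving only 7.
Row 2, column 1: row 2 has {1, 2, 3, 5, 7} and column 1 has {1, 2, 3, 4, 5}, leaving only 6.
Row 2, column 7: row 2 has {1, 2, 3, 5, 6, 7} and column 7 has {1, 2, 3, 5, 6, 7}, leaving only 4.
So row 2 reads: 6 2 3 7 5 1 4.

6 2 3 7 5 1 4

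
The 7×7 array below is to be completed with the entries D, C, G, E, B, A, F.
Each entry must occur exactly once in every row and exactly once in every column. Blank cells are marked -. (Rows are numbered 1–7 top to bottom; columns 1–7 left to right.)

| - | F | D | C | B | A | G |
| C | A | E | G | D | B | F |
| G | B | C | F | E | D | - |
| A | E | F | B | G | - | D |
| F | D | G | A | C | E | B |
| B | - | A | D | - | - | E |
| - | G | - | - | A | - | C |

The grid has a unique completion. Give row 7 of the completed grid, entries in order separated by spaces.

Row 7, column 3: row 7 has {C, G, A} and column 3 has {D, C, G, E, A, F}, leaving only B.
Row 7, column 4: row 7 has {C, G, B, A} and column 4 has {D, C, G, B, A, F}, leaving only E.
Row 7, column 1: row 7 has {C, G, E, B, A} and column 1 has {C, G, B, A, F}, leaving only D.
Row 7, column 6: row 7 has {D, C, G, E, B, A} and column 6 has {D, E, B, A}, leaving only F.
So row 7 reads: D G B E A F C.

D G B E A F C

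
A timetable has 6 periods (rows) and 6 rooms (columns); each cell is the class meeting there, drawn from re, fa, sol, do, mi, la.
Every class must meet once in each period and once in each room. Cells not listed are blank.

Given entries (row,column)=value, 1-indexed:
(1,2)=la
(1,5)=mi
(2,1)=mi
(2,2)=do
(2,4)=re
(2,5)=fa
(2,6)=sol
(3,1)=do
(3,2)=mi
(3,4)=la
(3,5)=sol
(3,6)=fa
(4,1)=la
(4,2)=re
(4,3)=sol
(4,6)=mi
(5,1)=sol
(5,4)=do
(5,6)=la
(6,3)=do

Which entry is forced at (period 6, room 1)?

fa

Period 2, room 3: period 2 has {re, fa, sol, do, mi} and room 3 has {sol, do}, leaving only la.
Period 3, room 3: period 3 has {fa, sol, do, mi, la} and room 3 has {sol, do, la}, leaving only re.
Period 1, room 3: period 1 has {mi, la} and room 3 has {re, sol, do, la}, leaving only fa.
Period 1, room 1: period 1 has {fa, mi, la} and room 1 has {sol, do, mi, la}, leaving only re.
Period 6 already has {do} and room 1 already has {re, sol, do, mi, la}, so period 6, room 1 must be fa.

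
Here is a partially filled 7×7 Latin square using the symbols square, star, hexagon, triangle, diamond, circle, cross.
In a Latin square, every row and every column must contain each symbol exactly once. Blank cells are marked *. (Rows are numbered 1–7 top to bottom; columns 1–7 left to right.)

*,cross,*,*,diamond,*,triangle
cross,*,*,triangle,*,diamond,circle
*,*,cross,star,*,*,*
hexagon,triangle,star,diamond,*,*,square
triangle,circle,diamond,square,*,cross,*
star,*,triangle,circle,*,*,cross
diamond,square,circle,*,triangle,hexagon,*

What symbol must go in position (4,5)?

cross

Row 1, column 4: row 1 has {triangle, diamond, cross} and column 4 has {square, star, triangle, diamond, circle}, leaving only hexagon.
Row 1, column 3: row 1 has {hexagon, triangle, diamond, cross} and column 3 has {star, triangle, diamond, circle, cross}, leaving only square.
Row 1, column 1: row 1 has {square, hexagon, triangle, diamond, cross} and column 1 has {star, hexagon, triangle, diamond, cross}, leaving only circle.
Row 1, column 6: row 1 has {square, hexagon, triangle, diamond, circle, cross} and column 6 has {hexagon, diamond, cross}, leaving only star.
Row 2, column 3: row 2 has {triangle, diamond, circle, cross} and column 3 has {square, star, triangle, diamond, circle, cross}, leaving only hexagon.
Row 2, column 2: row 2 has {hexagon, triangle, diamond, circle, cross} and column 2 has {square, triangle, circle, cross}, leaving only star.
Row 2, column 5: row 2 has {star, hexagon, triangle, diamond, circle, cross} and column 5 has {triangle, diamond}, leaving only square.
Row 3, column 1: row 3 has {star, cross} and column 1 has {star, hexagon, triangle, diamond, circle, cross}, leaving only square.
Row 4, column 6: row 4 has {square, star, hexagon, triangle, diamond} and column 6 has {star, hexagon, diamond, cross}, leaving only circle.
Row 4 already has {square, star, hexagon, triangle, diamond, circle} and column 5 already has {square, triangle, diamond}, so row 4, column 5 must be cross.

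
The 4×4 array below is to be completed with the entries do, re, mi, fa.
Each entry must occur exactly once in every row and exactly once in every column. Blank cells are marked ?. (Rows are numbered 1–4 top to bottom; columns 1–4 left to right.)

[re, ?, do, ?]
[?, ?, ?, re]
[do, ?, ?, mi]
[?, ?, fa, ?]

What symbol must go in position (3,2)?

Row 1, column 4: row 1 has {do, re} and column 4 has {re, mi}, leaving only fa.
Row 1, column 2: row 1 has {do, re, fa} and column 2 has {}, leaving only mi.
Row 2, column 3: row 2 has {re} and column 3 has {do, fa}, leaving only mi.
Row 2, column 1: row 2 has {re, mi} and column 1 has {do, re}, leaving only fa.
Row 2, column 2: row 2 has {re, mi, fa} and column 2 has {mi}, leaving only do.
Row 3, column 3: row 3 has {do, mi} and column 3 has {do, mi, fa}, leaving only re.
Row 3 already has {do, re, mi} and column 2 already has {do, mi}, so row 3, column 2 must be fa.

fa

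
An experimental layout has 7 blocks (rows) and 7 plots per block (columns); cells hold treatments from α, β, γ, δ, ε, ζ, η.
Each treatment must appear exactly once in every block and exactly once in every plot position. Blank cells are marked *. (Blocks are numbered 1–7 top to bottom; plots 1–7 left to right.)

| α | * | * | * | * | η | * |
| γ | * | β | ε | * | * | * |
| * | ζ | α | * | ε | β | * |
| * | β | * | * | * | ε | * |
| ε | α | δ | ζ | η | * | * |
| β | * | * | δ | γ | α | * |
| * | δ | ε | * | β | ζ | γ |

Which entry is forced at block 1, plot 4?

Block 2, plot 2: block 2 has {β, γ, ε} and plot 2 has {α, β, δ, ζ}, leaving only η.
Block 2, plot 6: block 2 has {β, γ, ε, η} and plot 6 has {α, β, ε, ζ, η}, leaving only δ.
Block 5, plot 6: block 5 has {α, δ, ε, ζ, η} and plot 6 has {α, β, δ, ε, ζ, η}, leaving only γ.
Block 5, plot 7: block 5 has {α, γ, δ, ε, ζ, η} and plot 7 has {γ}, leaving only β.
Block 6, plot 2: block 6 has {α, β, γ, δ} and plot 2 has {α, β, δ, ζ, η}, leaving only ε.
Block 1, plot 2: block 1 has {α, η} and plot 2 has {α, β, δ, ε, ζ, η}, leaving only γ.
Block 1 already has {α, γ, η} and plot 4 already has {δ, ε, ζ}, so block 1, plot 4 must be β.

β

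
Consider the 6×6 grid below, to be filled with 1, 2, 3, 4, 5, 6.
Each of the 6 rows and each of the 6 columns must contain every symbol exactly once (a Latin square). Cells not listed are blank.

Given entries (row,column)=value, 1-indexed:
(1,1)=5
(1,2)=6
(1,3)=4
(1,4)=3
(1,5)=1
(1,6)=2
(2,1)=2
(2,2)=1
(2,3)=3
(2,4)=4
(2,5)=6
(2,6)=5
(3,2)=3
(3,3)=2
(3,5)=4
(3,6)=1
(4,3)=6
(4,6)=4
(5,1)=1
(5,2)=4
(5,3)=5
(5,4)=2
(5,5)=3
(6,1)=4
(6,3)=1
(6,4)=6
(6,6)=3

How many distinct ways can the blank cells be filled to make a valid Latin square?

Row 3, column 1: eliminating its row and column leaves {6}.
Row 3, column 4: eliminating its row and column leaves {5}.
Row 4, column 1: eliminating its row and column leaves {3}.
Row 4, column 2: eliminating its row and column leaves {2, 5}.
Row 4, column 4: eliminating its row and column leaves {1, 5}.
Row 4, column 5: eliminating its row and column leaves {2, 5}.
Row 5, column 6: eliminating its row and column leaves {6}.
Row 6, column 2: eliminating its row and column leaves {2, 5}.
Row 6, column 5: eliminating its row and column leaves {2, 5}.
Enumerating the assignments across these blanks that avoid any row or column repeat gives 2 completions.

2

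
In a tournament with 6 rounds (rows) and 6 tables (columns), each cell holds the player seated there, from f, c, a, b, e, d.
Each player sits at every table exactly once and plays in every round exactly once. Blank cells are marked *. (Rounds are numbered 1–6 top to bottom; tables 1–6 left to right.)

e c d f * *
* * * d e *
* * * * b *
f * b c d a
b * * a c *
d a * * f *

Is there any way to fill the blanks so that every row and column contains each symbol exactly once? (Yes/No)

No round or table among the givens repeats a symbol, and propagating forced cells runs into no contradiction.
One valid completion exists (for instance, e c d f a b / c b a d e f / a f c e b d / f e b c d a / b d f a c e / d a e b f c).

Yes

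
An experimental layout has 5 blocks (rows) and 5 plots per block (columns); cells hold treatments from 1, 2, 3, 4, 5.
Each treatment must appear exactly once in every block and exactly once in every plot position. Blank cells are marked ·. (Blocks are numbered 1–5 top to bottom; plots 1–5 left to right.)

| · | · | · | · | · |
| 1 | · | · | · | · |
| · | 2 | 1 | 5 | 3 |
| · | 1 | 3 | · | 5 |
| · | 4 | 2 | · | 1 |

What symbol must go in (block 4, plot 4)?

Block 3, plot 1: block 3 has {1, 2, 3, 5} and plot 1 has {1}, leaving only 4.
Block 4, plot 1: block 4 has {1, 3, 5} and plot 1 has {1, 4}, leaving only 2.
Block 4 already has {1, 2, 3, 5} and plot 4 already has {5}, so block 4, plot 4 must be 4.

4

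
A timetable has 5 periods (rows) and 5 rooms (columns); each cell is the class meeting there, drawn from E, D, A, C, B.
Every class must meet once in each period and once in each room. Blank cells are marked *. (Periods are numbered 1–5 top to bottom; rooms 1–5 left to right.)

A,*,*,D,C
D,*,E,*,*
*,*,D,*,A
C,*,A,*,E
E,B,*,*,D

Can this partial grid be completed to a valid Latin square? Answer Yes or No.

No period or room among the givens repeats a symbol, and propagating forced cells runs into no contradiction.
One valid completion exists (for instance, A E B D C / D A E C B / B C D E A / C D A B E / E B C A D).

Yes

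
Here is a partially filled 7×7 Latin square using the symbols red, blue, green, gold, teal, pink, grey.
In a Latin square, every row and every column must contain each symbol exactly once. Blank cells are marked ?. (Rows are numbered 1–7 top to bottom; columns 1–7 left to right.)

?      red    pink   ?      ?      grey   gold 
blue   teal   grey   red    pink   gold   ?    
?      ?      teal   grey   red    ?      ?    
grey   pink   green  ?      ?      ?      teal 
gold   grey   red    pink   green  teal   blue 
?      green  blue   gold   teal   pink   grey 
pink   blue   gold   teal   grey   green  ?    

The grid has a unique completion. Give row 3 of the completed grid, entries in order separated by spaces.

green gold teal grey red blue pink

Row 3, column 1: row 3 has {red, teal, grey} and column 1 has {blue, gold, pink, grey}, leaving only green.
Row 3, column 2: row 3 has {red, green, teal, grey} and column 2 has {red, blue, green, teal, pink, grey}, leaving only gold.
Row 3, column 6: row 3 has {red, green, gold, teal, grey} and column 6 has {green, gold, teal, pink, grey}, leaving only blue.
Row 3, column 7: row 3 has {red, blue, green, gold, teal, grey} and column 7 has {blue, gold, teal, grey}, leaving only pink.
So row 3 reads: green gold teal grey red blue pink.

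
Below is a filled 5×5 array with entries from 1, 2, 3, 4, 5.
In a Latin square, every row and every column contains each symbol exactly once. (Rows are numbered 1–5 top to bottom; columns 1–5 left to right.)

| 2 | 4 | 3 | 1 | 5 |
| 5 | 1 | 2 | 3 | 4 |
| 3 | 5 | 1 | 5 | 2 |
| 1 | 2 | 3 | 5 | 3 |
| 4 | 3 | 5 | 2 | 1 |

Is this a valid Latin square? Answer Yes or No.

No

Row 4 contains 3 twice (at columns 3 and 5); row 3 is also not a permutation.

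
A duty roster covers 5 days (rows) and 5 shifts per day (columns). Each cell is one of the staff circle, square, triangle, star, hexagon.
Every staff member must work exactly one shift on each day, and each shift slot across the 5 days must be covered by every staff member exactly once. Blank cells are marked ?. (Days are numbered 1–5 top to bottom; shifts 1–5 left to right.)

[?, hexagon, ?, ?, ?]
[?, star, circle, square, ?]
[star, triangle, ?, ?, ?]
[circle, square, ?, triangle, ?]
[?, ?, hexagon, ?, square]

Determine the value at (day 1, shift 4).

Day 3, shift 3: day 3 has {triangle, star} and shift 3 has {circle, hexagon}, leaving only square.
Day 4, shift 3: day 4 has {circle, square, triangle} and shift 3 has {circle, square, hexagon}, leaving only star.
Day 1, shift 3: day 1 has {hexagon} and shift 3 has {circle, square, star, hexagon}, leaving only triangle.
Day 1, shift 1: day 1 has {triangle, hexagon} and shift 1 has {circle, star}, leaving only square.
Day 4, shift 5: day 4 has {circle, square, triangle, star} and shift 5 has {square}, leaving only hexagon.
Day 2, shift 5: day 2 has {circle, square, star} and shift 5 has {square, hexagon}, leaving only triangle.
Day 2, shift 1: day 2 has {circle, square, triangle, star} and shift 1 has {circle, square, star}, leaving only hexagon.
Day 3, shift 5: day 3 has {square, triangle, star} and shift 5 has {square, triangle, hexagon}, leaving only circle.
Day 1, shift 5: day 1 has {square, triangle, hexagon} and shift 5 has {circle, square, triangle, hexagon}, leaving only star.
Day 1 already has {square, triangle, star, hexagon} and shift 4 already has {square, triangle}, so day 1, shift 4 must be circle.

circle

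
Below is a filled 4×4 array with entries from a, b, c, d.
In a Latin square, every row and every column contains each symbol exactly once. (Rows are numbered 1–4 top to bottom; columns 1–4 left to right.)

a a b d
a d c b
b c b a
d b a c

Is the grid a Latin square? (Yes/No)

No

Row 3 contains b twice (at columns 1 and 3); row 1 is also not a permutation.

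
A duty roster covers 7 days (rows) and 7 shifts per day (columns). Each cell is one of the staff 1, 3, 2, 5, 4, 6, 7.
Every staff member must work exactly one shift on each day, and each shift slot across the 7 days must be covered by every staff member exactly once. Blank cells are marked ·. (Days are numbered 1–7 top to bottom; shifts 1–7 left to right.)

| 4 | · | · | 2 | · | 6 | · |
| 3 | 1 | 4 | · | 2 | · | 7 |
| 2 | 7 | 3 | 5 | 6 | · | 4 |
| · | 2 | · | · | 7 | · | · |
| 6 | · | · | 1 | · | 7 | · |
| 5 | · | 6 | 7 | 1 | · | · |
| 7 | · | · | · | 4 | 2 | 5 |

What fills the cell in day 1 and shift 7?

Day 2, shift 4: day 2 has {1, 3, 2, 4, 7} and shift 4 has {1, 2, 5, 7}, leaving only 6.
Day 2, shift 6: day 2 has {1, 3, 2, 4, 6, 7} and shift 6 has {2, 6, 7}, leaving only 5.
Day 3, shift 6: day 3 has {3, 2, 5, 4, 6, 7} and shift 6 has {2, 5, 6, 7}, leaving only 1.
Day 4, shift 1: day 4 has {2, 7} and shift 1 has {3, 2, 5, 4, 6, 7}, leaving only 1.
Day 4, shift 3: day 4 has {1, 2, 7} and shift 3 has {3, 4, 6}, leaving only 5.
Day 5, shift 3: day 5 has {1, 6, 7} and shift 3 has {3, 5, 4, 6}, leaving only 2.
Day 5, shift 7: day 5 has {1, 2, 6, 7} and shift 7 has {5, 4, 7}, leaving only 3.
Day 1 already has {2, 4, 6} and shift 7 already has {3, 5, 4, 7}, so day 1, shift 7 must be 1.

1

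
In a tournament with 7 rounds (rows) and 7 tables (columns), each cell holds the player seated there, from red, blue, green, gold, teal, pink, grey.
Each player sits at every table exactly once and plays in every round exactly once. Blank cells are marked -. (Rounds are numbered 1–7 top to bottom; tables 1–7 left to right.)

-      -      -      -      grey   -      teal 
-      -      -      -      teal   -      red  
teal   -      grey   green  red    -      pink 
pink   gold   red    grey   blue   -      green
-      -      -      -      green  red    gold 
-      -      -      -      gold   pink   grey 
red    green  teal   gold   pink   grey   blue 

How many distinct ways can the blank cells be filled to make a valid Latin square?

Round 1, table 1: eliminating its round and table leaves {blue, green, gold}.
Round 1, table 2: eliminating its round and table leaves {red, blue, pink}.
Round 1, table 3: eliminating its round and table leaves {blue, green, gold, pink}.
Round 1, table 4: eliminating its round and table leaves {red, blue, pink}.
Round 1, table 6: eliminating its round and table leaves {blue, green, gold}.
Round 2, table 1: eliminating its round and table leaves {blue, green, gold, grey}.
Round 2, table 2: eliminating its round and table leaves {blue, pink, grey}.
Round 2, table 3: eliminating its round and table leaves {blue, green, gold, pink}.
Round 2, table 4: eliminating its round and table leaves {blue, pink}.
Round 2, table 6: eliminating its round and table leaves {blue, green, gold}.
Round 3, table 2: eliminating its round and table leaves {blue}.
Round 3, table 6: eliminating its round and table leaves {blue, gold}.
Round 4, table 6: eliminating its round and table leaves {teal}.
Round 5, table 1: eliminating its round and table leaves {blue, grey}.
Round 5, table 2: eliminating its round and table leaves {blue, teal, pink, grey}.
Round 5, table 3: eliminating its round and table leaves {blue, pink}.
Round 5, table 4: eliminating its round and table leaves {blue, teal, pink}.
Round 6, table 1: eliminating its round and table leaves {blue, green}.
Round 6, table 2: eliminating its round and table leaves {red, blue, teal}.
Round 6, table 3: eliminating its round and table leaves {blue, green}.
Round 6, table 4: eliminating its round and table leaves {red, blue, teal}.
Enumerating the assignments across these blanks that avoid any round or table repeat gives 8 completions.

8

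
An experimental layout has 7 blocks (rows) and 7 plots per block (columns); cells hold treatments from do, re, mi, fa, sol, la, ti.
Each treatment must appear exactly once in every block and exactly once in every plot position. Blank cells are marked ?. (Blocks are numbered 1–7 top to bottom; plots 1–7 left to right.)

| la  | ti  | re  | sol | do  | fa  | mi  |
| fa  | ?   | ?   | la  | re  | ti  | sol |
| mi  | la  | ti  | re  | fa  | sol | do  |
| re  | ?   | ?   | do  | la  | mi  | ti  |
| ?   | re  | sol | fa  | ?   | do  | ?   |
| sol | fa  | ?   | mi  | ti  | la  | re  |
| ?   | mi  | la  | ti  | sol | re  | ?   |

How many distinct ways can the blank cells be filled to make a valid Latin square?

Block 2, plot 2: eliminating its block and plot leaves {do}.
Block 2, plot 3: eliminating its block and plot leaves {do, mi}.
Block 4, plot 2: eliminating its block and plot leaves {sol}.
Block 4, plot 3: eliminating its block and plot leaves {fa}.
Block 5, plot 1: eliminating its block and plot leaves {ti}.
Block 5, plot 5: eliminating its block and plot leaves {mi}.
Block 5, plot 7: eliminating its block and plot leaves {la}.
Block 6, plot 3: eliminating its block and plot leaves {do}.
Block 7, plot 1: eliminating its block and plot leaves {do}.
Block 7, plot 7: eliminating its block and plot leaves {fa}.
Only one assignment across all blanks avoids any block or plot repeat, giving 1 completion.

1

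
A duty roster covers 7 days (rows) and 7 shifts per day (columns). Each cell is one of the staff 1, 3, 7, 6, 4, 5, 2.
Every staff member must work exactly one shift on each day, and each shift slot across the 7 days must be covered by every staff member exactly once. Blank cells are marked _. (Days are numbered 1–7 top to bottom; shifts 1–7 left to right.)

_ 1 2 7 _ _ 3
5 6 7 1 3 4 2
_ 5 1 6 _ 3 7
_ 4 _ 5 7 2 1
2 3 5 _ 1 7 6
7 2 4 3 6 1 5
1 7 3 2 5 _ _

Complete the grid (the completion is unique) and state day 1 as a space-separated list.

6 1 2 7 4 5 3

Day 1, shift 5: day 1 has {1, 3, 7, 2} and shift 5 has {1, 3, 7, 6, 5}, leaving only 4.
Day 1, shift 1: day 1 has {1, 3, 7, 4, 2} and shift 1 has {1, 7, 5, 2}, leaving only 6.
Day 1, shift 6: day 1 has {1, 3, 7, 6, 4, 2} and shift 6 has {1, 3, 7, 4, 2}, leaving only 5.
So day 1 reads: 6 1 2 7 4 5 3.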